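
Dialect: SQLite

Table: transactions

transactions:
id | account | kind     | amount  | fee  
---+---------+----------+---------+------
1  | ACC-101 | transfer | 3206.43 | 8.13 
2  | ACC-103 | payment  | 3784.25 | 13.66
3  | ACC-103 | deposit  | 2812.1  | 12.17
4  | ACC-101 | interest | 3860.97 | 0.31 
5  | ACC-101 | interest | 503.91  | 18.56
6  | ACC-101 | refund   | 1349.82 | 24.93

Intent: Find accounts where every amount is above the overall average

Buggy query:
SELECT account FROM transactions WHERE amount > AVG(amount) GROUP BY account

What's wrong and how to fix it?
Bug: WHERE evaluates per row before aggregation, so AVG() is unavailable

Fix: Use a subquery for AVG and a HAVING MIN(...) filter so the condition holds for every row in the group

Corrected query:
SELECT account FROM transactions GROUP BY account HAVING MIN(amount) > (SELECT AVG(amount) FROM transactions)

Result:
account
-------
ACC-103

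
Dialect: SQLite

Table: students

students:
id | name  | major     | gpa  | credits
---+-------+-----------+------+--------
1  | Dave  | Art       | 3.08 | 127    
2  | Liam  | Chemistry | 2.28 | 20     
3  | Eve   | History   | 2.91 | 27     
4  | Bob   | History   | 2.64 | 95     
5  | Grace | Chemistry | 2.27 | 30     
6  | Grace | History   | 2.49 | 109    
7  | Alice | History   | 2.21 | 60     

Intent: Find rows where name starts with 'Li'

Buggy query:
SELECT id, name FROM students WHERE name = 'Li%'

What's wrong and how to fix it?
Bug: '=' compares the literal string including the % character; pattern matching needs LIKE

Fix: Use LIKE for wildcard pattern matching

Corrected query:
SELECT id, name FROM students WHERE name LIKE 'Li%'

Result:
id | name
---+-----
2  | Liam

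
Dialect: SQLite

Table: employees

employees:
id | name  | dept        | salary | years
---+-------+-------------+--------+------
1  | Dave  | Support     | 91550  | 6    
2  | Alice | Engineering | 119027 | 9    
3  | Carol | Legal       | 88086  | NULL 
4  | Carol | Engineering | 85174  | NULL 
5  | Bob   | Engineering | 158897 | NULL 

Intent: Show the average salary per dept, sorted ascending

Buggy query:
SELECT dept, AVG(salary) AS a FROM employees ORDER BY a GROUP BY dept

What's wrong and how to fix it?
Bug: GROUP BY must precede ORDER BY

Fix: Move ORDER BY to the end, after GROUP BY

Corrected query:
SELECT dept, AVG(salary) AS a FROM employees GROUP BY dept ORDER BY a

Result:
dept        | a            
------------+--------------
Legal       | 88086        
Support     | 91550        
Engineering | 121032.666667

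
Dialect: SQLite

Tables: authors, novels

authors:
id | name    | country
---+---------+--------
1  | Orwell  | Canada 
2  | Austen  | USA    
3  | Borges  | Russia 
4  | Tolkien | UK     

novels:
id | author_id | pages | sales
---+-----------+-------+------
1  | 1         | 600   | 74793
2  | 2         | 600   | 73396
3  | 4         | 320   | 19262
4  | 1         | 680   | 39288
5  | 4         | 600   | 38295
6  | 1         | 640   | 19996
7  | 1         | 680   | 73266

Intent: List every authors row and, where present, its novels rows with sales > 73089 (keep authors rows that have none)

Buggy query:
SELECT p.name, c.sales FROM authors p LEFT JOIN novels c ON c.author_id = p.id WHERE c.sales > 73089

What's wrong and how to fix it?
Bug: A WHERE condition on the right-hand table after LEFT JOIN drops unmatched parents

Fix: Move the right-table condition into the ON clause so unmatched parents are kept

Corrected query:
SELECT p.name, c.sales FROM authors p LEFT JOIN novels c ON c.author_id = p.id AND c.sales > 73089

Result:
name    | sales
--------+------
Orwell  | 73266
Orwell  | 74793
Austen  | 73396
Borges  | NULL 
Tolkien | NULL 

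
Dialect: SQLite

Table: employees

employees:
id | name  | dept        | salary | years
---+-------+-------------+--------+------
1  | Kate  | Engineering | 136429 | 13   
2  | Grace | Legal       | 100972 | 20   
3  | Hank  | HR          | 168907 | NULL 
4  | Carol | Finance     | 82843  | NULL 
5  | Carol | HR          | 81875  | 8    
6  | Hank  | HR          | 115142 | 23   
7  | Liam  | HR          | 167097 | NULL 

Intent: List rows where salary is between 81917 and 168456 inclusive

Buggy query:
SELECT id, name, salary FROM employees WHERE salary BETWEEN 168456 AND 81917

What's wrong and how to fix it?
Bug: The bounds are reversed; BETWEEN a AND b requires a <= b to match anything

Fix: Swap the bounds so the smaller value comes first

Corrected query:
SELECT id, name, salary FROM employees WHERE salary BETWEEN 81917 AND 168456

Result:
id | name  | salary
---+-------+-------
1  | Kate  | 136429
2  | Grace | 100972
4  | Carol | 82843 
6  | Hank  | 115142
7  | Liam  | 167097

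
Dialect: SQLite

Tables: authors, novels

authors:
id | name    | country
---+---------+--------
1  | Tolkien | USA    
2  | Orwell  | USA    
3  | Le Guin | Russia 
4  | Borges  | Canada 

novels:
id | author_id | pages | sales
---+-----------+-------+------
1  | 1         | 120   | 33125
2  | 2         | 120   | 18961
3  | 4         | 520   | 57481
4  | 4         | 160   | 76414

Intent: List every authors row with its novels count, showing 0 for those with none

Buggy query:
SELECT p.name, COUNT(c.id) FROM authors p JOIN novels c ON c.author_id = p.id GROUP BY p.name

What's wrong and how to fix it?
Bug: An inner join excludes parents with zero children

Fix: Switch to LEFT JOIN to retain unmatched parent rows

Corrected query:
SELECT p.name, COUNT(c.id) FROM authors p LEFT JOIN novels c ON c.author_id = p.id GROUP BY p.name

Result:
name    | COUNT(c.id)
--------+------------
Borges  | 2          
Le Guin | 0          
Orwell  | 1          
Tolkien | 1          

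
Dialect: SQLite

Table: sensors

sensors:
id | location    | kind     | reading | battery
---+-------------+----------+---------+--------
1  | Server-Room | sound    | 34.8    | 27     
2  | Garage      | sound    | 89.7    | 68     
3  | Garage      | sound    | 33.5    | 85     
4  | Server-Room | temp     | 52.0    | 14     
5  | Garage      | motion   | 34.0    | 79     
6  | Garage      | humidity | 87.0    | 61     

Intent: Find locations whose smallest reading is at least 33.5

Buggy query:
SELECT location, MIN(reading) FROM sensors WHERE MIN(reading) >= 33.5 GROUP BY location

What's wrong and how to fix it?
Bug: MIN() in WHERE is a misuse of aggregate

Fix: Use HAVING for the per-group MIN condition

Corrected query:
SELECT location, MIN(reading) FROM sensors GROUP BY location HAVING MIN(reading) >= 33.5

Result:
location    | MIN(reading)
------------+-------------
Garage      | 33.5        
Server-Room | 34.8        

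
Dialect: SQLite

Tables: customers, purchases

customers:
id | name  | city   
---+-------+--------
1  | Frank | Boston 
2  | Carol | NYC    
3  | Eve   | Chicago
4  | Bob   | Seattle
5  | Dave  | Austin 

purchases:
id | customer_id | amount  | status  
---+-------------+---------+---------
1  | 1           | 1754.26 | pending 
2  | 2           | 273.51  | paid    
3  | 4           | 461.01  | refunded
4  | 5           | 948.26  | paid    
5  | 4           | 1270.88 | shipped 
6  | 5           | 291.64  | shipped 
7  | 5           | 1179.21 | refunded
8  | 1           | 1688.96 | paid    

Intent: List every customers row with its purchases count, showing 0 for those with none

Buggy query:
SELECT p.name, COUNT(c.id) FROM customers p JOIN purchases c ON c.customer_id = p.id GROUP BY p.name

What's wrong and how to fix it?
Bug: INNER JOIN drops customers rows that have no matching purchases rows

Fix: Use LEFT JOIN so parents without children still appear (COUNT(c.id) gives 0)

Corrected query:
SELECT p.name, COUNT(c.id) FROM customers p LEFT JOIN purchases c ON c.customer_id = p.id GROUP BY p.name

Result:
name  | COUNT(c.id)
------+------------
Bob   | 2          
Carol | 1          
Dave  | 3          
Eve   | 0          
Frank | 2          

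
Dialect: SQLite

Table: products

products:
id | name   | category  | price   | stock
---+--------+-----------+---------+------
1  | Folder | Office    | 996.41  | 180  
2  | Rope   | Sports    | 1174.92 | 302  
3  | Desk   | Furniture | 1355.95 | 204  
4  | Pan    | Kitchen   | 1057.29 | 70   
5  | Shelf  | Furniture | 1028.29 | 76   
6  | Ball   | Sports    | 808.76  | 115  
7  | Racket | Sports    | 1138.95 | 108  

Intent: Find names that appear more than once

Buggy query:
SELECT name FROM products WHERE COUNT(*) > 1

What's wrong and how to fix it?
Bug: WHERE can't reference COUNT(*); aggregates are computed after WHERE

Fix: Group first, then use HAVING for the count condition

Corrected query:
SELECT name FROM products GROUP BY name HAVING COUNT(*) > 1

Result:
(no rows)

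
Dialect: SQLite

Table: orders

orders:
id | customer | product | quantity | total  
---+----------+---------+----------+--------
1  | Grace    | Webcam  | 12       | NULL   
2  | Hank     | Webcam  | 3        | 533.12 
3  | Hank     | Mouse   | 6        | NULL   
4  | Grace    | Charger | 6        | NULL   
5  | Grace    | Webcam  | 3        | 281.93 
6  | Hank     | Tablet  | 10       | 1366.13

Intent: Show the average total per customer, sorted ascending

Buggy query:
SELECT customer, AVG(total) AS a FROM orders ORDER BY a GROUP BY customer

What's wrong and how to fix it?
Bug: GROUP BY must precede ORDER BY

Fix: Reorder: SELECT … FROM … GROUP BY … ORDER BY …

Corrected query:
SELECT customer, AVG(total) AS a FROM orders GROUP BY customer ORDER BY a

Result:
customer | a      
---------+--------
Grace    | 281.93 
Hank     | 949.625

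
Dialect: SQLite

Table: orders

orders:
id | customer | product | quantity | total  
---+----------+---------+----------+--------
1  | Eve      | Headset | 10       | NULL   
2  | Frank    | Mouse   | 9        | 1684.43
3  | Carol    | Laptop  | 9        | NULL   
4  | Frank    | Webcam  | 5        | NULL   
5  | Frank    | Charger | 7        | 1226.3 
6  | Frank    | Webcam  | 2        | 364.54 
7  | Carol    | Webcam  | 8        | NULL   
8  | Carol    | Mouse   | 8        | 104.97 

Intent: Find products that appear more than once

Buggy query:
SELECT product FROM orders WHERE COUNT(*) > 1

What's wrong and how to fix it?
Bug: WHERE can't reference COUNT(*); aggregates are computed after WHERE

Fix: Group first, then use HAVING for the count condition

Corrected query:
SELECT product FROM orders GROUP BY product HAVING COUNT(*) > 1

Result:
product
-------
Mouse  
Webcam 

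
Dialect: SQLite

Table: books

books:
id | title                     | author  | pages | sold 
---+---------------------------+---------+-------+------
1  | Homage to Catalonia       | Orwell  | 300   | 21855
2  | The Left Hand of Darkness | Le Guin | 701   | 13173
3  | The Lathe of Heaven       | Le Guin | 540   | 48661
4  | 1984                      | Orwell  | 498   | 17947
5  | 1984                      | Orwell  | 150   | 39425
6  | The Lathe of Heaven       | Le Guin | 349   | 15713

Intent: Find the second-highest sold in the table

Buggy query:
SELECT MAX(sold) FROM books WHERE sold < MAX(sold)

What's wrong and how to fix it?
Bug: The inner MAX is an aggregate inside WHERE, which is not allowed

Fix: Compute the overall MAX in a subquery, then take MAX of rows below it

Corrected query:
SELECT MAX(sold) FROM books WHERE sold < (SELECT MAX(sold) FROM books)

Result:
MAX(sold)
---------
39425    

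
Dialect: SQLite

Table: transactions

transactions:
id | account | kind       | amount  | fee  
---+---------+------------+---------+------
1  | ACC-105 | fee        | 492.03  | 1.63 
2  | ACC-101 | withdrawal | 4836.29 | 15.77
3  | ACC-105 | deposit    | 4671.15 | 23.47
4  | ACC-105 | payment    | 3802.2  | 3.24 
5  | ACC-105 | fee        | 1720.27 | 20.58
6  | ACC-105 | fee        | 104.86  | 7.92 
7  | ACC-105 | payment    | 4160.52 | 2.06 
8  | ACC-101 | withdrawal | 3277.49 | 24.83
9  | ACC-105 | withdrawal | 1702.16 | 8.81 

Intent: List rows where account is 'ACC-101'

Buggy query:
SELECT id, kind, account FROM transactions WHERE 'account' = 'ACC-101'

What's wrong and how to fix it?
Bug: Single quotes denote string literals in SQL; the column name is being compared as a constant string

Fix: Reference the column as account without single quotes

Corrected query:
SELECT id, kind, account FROM transactions WHERE account = 'ACC-101'

Result:
id | kind       | account
---+------------+--------
2  | withdrawal | ACC-101
8  | withdrawal | ACC-101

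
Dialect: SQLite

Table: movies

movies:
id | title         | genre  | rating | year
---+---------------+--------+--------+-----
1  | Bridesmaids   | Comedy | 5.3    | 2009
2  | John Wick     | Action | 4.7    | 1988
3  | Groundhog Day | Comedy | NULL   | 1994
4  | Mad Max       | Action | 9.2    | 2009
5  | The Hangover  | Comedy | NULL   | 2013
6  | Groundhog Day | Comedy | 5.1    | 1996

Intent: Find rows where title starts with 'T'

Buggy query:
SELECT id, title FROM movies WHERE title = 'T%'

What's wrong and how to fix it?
Bug: '=' compares the literal string including the % character; pattern matching needs LIKE

Fix: Use LIKE for wildcard pattern matching

Corrected query:
SELECT id, title FROM movies WHERE title LIKE 'T%'

Result:
id | title       
---+-------------
5  | The Hangover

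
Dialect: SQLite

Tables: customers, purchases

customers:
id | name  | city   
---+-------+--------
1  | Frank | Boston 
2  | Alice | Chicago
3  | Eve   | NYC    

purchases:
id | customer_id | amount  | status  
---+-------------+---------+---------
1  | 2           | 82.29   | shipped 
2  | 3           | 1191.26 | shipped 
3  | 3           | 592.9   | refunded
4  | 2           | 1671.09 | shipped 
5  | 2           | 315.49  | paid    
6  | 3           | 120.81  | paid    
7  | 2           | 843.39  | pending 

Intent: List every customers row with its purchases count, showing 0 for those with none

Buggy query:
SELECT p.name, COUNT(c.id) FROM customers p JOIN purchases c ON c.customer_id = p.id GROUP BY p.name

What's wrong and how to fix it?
Bug: An inner join excludes parents with zero children

Fix: Switch to LEFT JOIN to retain unmatched parent rows

Corrected query:
SELECT p.name, COUNT(c.id) FROM customers p LEFT JOIN purchases c ON c.customer_id = p.id GROUP BY p.name

Result:
name  | COUNT(c.id)
------+------------
Alice | 4          
Eve   | 3          
Frank | 0          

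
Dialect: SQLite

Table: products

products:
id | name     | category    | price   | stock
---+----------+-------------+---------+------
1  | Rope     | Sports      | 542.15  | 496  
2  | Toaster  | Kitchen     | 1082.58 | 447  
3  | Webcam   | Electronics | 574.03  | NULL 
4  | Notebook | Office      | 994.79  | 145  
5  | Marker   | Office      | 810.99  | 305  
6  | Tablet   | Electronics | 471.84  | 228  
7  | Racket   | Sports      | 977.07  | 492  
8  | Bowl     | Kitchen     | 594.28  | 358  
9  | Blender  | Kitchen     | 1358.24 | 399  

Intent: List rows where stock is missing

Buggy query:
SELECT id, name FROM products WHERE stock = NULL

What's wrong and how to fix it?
Bug: Comparing to NULL with '=' never matches; NULL = NULL is unknown, not true

Fix: Replace '= NULL' with 'IS NULL'

Corrected query:
SELECT id, name FROM products WHERE stock IS NULL

Result:
id | name  
---+-------
3  | Webcam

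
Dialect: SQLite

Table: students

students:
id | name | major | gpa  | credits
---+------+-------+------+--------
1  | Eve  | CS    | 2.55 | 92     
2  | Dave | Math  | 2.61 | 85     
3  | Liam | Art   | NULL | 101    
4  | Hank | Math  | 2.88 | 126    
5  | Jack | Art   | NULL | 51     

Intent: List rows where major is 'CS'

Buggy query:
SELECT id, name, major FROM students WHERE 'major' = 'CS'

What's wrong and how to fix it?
Bug: 'major' in single quotes is a string literal, not the column; the comparison is literal-vs-literal and never true

Fix: Reference the column as major without single quotes

Corrected query:
SELECT id, name, major FROM students WHERE major = 'CS'

Result:
id | name | major
---+------+------
1  | Eve  | CS   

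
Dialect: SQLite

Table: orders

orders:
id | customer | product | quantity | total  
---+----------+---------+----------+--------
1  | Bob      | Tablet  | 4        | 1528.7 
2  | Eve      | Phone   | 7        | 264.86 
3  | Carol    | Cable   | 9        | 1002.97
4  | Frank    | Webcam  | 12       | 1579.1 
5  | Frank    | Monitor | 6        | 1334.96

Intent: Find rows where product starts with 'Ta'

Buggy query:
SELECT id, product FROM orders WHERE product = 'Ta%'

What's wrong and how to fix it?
Bug: '=' compares the literal string including the % character; pattern matching needs LIKE

Fix: Replace '=' with LIKE so 'Ta%' is treated as a pattern

Corrected query:
SELECT id, product FROM orders WHERE product LIKE 'Ta%'

Result:
id | product
---+--------
1  | Tablet 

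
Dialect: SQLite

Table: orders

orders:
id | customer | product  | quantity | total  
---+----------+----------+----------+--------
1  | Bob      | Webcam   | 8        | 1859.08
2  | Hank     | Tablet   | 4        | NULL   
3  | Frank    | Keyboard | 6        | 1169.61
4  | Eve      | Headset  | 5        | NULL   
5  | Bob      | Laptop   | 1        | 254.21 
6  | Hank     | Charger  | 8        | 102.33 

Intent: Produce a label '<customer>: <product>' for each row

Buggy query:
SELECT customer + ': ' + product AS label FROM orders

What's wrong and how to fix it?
Bug: '+' is numeric addition; on text columns SQLite converts them to 0 instead of concatenating

Fix: Replace + with || to concatenate text

Corrected query:
SELECT customer || ': ' || product AS label FROM orders

Result:
label          
---------------
Bob: Webcam    
Hank: Tablet   
Frank: Keyboard
Eve: Headset   
Bob: Laptop    
Hank: Charger  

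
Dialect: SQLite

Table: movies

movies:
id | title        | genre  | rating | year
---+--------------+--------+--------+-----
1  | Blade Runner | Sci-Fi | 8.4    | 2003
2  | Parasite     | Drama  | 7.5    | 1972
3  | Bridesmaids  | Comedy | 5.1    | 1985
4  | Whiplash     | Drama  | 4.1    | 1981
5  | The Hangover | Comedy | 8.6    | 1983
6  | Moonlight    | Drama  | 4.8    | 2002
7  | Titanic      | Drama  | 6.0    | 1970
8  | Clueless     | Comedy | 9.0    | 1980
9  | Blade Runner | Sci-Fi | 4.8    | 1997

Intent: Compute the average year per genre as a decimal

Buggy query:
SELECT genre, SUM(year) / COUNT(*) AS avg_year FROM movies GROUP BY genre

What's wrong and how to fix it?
Bug: Both operands are integers, so '/' performs integer division and truncates

Fix: Multiply by 1.0 (or CAST to REAL) to force floating-point division

Corrected query:
SELECT genre, SUM(year) * 1.0 / COUNT(*) AS avg_year FROM movies GROUP BY genre

Result:
genre  | avg_year   
-------+------------
Comedy | 1982.666667
Drama  | 1981.25    
Sci-Fi | 2000       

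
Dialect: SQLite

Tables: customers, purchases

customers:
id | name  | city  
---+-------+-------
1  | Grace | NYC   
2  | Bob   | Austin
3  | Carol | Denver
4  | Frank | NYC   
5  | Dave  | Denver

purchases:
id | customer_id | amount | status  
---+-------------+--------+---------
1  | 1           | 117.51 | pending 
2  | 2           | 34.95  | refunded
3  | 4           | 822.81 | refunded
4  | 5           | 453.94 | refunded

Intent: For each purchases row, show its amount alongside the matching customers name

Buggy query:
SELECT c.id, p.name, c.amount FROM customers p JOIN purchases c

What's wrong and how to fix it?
Bug: Missing join condition: each purchases row is matched to all customers rows instead of just its own

Fix: Specify the join condition linking the foreign key to the parent id

Corrected query:
SELECT c.id, p.name, c.amount FROM customers p JOIN purchases c ON c.customer_id = p.id

Result:
id | name  | amount
---+-------+-------
1  | Grace | 117.51
2  | Bob   | 34.95 
3  | Frank | 822.81
4  | Dave  | 453.94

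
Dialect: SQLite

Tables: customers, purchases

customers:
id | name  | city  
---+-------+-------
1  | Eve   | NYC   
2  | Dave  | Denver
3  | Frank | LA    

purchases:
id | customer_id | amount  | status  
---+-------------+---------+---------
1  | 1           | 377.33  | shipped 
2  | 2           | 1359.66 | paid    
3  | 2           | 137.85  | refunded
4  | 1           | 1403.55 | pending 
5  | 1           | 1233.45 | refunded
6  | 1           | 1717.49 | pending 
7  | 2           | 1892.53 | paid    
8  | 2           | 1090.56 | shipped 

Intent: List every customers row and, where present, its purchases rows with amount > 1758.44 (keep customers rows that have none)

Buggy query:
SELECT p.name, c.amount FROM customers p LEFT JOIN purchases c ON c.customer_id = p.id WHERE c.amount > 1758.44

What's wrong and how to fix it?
Bug: A WHERE condition on the right-hand table after LEFT JOIN drops unmatched parents

Fix: Move the right-table condition into the ON clause so unmatched parents are kept

Corrected query:
SELECT p.name, c.amount FROM customers p LEFT JOIN purchases c ON c.customer_id = p.id AND c.amount > 1758.44

Result:
name  | amount 
------+--------
Eve   | NULL   
Dave  | 1892.53
Frank | NULL   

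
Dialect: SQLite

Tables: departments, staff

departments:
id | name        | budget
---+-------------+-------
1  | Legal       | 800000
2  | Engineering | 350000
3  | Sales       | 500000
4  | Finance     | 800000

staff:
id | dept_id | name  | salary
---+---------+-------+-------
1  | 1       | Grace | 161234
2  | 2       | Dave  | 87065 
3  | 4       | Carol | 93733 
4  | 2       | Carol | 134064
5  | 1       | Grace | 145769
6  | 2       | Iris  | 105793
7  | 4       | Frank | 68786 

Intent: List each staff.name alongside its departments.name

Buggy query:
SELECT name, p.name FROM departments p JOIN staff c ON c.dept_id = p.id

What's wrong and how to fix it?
Bug: 'name' exists in both joined tables, so the database can't tell which one is meant

Fix: Qualify the column with its table alias (c.name)

Corrected query:
SELECT c.name, p.name FROM departments p JOIN staff c ON c.dept_id = p.id

Result:
name  | name       
------+------------
Grace | Legal      
Dave  | Engineering
Carol | Finance    
Carol | Engineering
Grace | Legal      
Iris  | Engineering
Frank | Finance    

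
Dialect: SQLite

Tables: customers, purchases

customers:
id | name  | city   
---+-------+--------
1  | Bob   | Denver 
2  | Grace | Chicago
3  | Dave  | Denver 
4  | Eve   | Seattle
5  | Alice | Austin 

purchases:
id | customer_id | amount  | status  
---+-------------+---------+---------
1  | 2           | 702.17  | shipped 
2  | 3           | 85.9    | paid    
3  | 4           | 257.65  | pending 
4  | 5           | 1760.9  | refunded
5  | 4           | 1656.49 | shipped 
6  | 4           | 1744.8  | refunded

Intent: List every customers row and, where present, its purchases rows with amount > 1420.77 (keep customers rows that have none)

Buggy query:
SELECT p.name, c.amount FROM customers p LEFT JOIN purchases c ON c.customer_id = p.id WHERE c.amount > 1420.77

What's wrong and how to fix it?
Bug: Filtering c.amount in WHERE discards the NULL rows produced by LEFT JOIN, turning it into an inner join

Fix: Put 'c.amount > 1420.77' in the JOIN's ON clause instead of WHERE

Corrected query:
SELECT p.name, c.amount FROM customers p LEFT JOIN purchases c ON c.customer_id = p.id AND c.amount > 1420.77

Result:
name  | amount 
------+--------
Bob   | NULL   
Grace | NULL   
Dave  | NULL   
Eve   | 1656.49
Eve   | 1744.8 
Alice | 1760.9 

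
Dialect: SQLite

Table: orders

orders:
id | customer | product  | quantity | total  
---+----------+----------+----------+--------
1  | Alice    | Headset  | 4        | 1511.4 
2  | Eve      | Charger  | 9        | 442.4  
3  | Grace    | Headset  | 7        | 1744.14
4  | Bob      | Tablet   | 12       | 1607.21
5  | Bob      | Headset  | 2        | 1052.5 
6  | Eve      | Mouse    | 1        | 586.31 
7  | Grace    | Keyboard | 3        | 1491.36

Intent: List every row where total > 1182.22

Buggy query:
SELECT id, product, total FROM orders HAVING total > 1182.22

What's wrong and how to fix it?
Bug: HAVING filters the output of aggregation, but this query has no GROUP BY and no aggregate functions, so SQLite rejects it (HAVING clause on a non-aggregate query); the condition here is per row

Fix: Replace HAVING with WHERE since the condition applies to individual rows

Corrected query:
SELECT id, product, total FROM orders WHERE total > 1182.22

Result:
id | product  | total  
---+----------+--------
1  | Headset  | 1511.4 
3  | Headset  | 1744.14
4  | Tablet   | 1607.21
7  | Keyboard | 1491.36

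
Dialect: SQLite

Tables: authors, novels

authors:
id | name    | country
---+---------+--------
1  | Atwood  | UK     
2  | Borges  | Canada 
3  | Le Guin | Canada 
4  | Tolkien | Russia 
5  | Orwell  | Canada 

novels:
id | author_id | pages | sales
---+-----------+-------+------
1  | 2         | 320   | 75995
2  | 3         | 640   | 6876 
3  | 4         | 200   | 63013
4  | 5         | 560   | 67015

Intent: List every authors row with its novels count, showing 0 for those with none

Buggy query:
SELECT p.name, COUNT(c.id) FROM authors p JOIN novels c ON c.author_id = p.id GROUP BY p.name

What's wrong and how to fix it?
Bug: An inner join excludes parents with zero children

Fix: Use LEFT JOIN so parents without children still appear (COUNT(c.id) gives 0)

Corrected query:
SELECT p.name, COUNT(c.id) FROM authors p LEFT JOIN novels c ON c.author_id = p.id GROUP BY p.name

Result:
name    | COUNT(c.id)
--------+------------
Atwood  | 0          
Borges  | 1          
Le Guin | 1          
Orwell  | 1          
Tolkien | 1          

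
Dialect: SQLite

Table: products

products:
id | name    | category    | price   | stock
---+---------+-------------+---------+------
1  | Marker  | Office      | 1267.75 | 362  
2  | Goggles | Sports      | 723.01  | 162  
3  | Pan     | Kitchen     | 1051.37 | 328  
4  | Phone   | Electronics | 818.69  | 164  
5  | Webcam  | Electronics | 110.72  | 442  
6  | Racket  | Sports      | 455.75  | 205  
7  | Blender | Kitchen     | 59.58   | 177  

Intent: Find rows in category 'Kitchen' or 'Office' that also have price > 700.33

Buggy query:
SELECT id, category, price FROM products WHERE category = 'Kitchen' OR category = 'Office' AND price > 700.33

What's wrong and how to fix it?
Bug: AND binds tighter than OR, so this parses as category = 'Kitchen' OR (category = 'Office' AND price > 700.33)

Fix: Group the OR with parentheses (or use IN), then AND the threshold

Corrected query:
SELECT id, category, price FROM products WHERE (category = 'Kitchen' OR category = 'Office') AND price > 700.33

Result:
id | category | price  
---+----------+--------
1  | Office   | 1267.75
3  | Kitchen  | 1051.37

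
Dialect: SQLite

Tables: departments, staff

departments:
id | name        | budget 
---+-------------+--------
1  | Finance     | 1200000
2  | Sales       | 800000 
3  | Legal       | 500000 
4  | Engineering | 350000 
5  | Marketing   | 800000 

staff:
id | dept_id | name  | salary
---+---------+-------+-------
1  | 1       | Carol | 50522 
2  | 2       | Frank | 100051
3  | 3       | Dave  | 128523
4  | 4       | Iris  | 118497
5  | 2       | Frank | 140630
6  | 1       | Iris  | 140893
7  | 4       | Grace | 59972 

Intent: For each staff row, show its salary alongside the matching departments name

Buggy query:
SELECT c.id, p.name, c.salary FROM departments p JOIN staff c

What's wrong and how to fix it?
Bug: JOIN with no ON clause produces a cartesian product; every staff row pairs with every departments row

Fix: Add ON c.dept_id = p.id to the JOIN

Corrected query:
SELECT c.id, p.name, c.salary FROM departments p JOIN staff c ON c.dept_id = p.id

Result:
id | name        | salary
---+-------------+-------
1  | Finance     | 50522 
2  | Sales       | 100051
3  | Legal       | 128523
4  | Engineering | 118497
5  | Sales       | 140630
6  | Finance     | 140893
7  | Engineering | 59972 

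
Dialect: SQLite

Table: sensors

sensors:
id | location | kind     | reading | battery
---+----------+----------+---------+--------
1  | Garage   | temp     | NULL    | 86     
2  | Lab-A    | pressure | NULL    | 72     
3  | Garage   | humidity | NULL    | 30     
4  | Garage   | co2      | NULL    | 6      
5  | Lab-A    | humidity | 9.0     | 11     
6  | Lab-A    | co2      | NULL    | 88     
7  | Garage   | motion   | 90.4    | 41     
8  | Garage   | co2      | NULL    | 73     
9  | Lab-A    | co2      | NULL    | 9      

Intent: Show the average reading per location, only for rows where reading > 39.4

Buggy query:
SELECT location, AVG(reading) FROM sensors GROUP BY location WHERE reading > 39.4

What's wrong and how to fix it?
Bug: WHERE cannot follow GROUP BY

Fix: Place WHERE between FROM and GROUP BY

Corrected query:
SELECT location, AVG(reading) FROM sensors WHERE reading > 39.4 GROUP BY location

Result:
location | AVG(reading)
---------+-------------
Garage   | 90.4        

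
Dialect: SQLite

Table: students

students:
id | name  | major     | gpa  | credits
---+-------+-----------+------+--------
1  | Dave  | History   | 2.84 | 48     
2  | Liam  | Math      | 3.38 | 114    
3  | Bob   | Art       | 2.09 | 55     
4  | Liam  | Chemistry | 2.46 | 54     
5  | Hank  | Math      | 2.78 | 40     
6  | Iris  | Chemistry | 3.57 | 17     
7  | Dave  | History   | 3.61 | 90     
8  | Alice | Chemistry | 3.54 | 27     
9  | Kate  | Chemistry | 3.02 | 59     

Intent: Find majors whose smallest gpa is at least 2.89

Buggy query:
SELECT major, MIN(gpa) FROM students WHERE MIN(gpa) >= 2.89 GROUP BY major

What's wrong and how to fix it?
Bug: MIN() in WHERE is a misuse of aggregate

Fix: Use HAVING for the per-group MIN condition

Corrected query:
SELECT major, MIN(gpa) FROM students GROUP BY major HAVING MIN(gpa) >= 2.89

Result:
(no rows)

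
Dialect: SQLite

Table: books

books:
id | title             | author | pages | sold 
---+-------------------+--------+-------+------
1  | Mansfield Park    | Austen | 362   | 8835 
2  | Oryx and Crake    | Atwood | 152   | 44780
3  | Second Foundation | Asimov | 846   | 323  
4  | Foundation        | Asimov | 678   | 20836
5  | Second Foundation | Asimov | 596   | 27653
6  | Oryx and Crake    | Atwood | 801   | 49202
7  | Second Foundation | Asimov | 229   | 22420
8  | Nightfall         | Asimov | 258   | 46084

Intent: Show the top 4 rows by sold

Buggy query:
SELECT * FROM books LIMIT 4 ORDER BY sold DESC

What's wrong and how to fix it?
Bug: LIMIT must come after ORDER BY

Fix: Swap the clauses: ORDER BY first, then LIMIT

Corrected query:
SELECT * FROM books ORDER BY sold DESC LIMIT 4

Result:
id | title             | author | pages | sold 
---+-------------------+--------+-------+------
6  | Oryx and Crake    | Atwood | 801   | 49202
8  | Nightfall         | Asimov | 258   | 46084
2  | Oryx and Crake    | Atwood | 152   | 44780
5  | Second Foundation | Asimov | 596   | 27653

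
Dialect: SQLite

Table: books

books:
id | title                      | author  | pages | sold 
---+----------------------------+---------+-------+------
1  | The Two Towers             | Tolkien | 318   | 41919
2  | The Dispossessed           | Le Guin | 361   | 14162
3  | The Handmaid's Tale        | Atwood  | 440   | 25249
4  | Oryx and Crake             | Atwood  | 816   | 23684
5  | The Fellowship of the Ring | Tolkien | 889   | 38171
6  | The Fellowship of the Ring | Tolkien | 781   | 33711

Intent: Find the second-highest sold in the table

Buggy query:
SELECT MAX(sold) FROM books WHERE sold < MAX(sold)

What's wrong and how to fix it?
Bug: The inner MAX is an aggregate inside WHERE, which is not allowed

Fix: Put the inner MAX in a scalar subquery

Corrected query:
SELECT MAX(sold) FROM books WHERE sold < (SELECT MAX(sold) FROM books)

Result:
MAX(sold)
---------
38171    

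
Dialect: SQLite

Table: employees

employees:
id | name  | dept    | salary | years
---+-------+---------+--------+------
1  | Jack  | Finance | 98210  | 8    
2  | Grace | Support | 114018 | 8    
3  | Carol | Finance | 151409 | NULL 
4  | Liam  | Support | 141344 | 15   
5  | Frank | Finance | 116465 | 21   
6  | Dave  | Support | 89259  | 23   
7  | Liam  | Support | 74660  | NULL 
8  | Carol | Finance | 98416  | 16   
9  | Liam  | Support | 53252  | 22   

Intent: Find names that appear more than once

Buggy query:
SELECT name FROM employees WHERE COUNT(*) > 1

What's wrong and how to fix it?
Bug: WHERE can't reference COUNT(*); aggregates are computed after WHERE

Fix: GROUP BY name, then filter groups with HAVING COUNT(*) > 1

Corrected query:
SELECT name FROM employees GROUP BY name HAVING COUNT(*) > 1

Result:
name 
-----
Carol
Liam 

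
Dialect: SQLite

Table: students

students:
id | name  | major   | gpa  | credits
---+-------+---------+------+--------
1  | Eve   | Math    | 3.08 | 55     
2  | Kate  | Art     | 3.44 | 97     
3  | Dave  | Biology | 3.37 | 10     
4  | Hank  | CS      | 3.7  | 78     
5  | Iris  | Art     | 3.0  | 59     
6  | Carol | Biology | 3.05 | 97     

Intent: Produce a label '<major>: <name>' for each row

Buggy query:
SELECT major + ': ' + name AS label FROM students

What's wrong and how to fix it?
Bug: '+' is numeric addition; on text columns SQLite converts them to 0 instead of concatenating

Fix: Replace + with || to concatenate text

Corrected query:
SELECT major || ': ' || name AS label FROM students

Result:
label         
--------------
Math: Eve     
Art: Kate     
Biology: Dave 
CS: Hank      
Art: Iris     
Biology: Carol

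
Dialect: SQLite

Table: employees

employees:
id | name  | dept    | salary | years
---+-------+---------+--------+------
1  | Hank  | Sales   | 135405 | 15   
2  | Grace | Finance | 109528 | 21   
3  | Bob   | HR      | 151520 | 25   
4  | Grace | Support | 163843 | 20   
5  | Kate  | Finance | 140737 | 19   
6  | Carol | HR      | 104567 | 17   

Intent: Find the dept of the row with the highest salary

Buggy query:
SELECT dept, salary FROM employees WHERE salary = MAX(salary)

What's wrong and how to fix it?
Bug: MAX(salary) is an aggregate and cannot be used directly in WHERE

Fix: Wrap MAX in a scalar subquery so WHERE compares against a single value

Corrected query:
SELECT dept, salary FROM employees WHERE salary = (SELECT MAX(salary) FROM employees)

Result:
dept    | salary
--------+-------
Support | 163843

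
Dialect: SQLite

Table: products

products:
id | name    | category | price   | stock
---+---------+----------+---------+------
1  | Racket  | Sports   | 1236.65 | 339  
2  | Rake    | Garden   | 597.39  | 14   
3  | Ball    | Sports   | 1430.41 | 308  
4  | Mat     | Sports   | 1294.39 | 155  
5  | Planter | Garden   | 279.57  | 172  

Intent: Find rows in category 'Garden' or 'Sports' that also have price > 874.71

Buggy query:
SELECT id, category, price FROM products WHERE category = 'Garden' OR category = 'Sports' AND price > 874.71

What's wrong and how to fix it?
Bug: Without parentheses, AND is evaluated before OR, so the price filter only applies to the 'Sports' branch

Fix: Group the OR with parentheses (or use IN), then AND the threshold

Corrected query:
SELECT id, category, price FROM products WHERE (category = 'Garden' OR category = 'Sports') AND price > 874.71

Result:
id | category | price  
---+----------+--------
1  | Sports   | 1236.65
3  | Sports   | 1430.41
4  | Sports   | 1294.39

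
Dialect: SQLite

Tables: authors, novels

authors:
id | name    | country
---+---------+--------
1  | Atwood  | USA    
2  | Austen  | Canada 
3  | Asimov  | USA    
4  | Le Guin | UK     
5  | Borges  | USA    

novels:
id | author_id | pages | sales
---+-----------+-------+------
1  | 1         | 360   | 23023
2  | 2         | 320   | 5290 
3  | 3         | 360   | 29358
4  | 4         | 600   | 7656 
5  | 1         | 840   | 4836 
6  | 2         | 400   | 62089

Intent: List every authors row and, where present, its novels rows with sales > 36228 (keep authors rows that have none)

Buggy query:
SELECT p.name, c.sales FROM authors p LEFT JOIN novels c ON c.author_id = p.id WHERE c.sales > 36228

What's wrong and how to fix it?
Bug: Filtering c.sales in WHERE discards the NULL rows produced by LEFT JOIN, turning it into an inner join

Fix: Move the right-table condition into the ON clause so unmatched parents are kept

Corrected query:
SELECT p.name, c.sales FROM authors p LEFT JOIN novels c ON c.author_id = p.id AND c.sales > 36228

Result:
name    | sales
--------+------
Atwood  | NULL 
Austen  | 62089
Asimov  | NULL 
Le Guin | NULL 
Borges  | NULL 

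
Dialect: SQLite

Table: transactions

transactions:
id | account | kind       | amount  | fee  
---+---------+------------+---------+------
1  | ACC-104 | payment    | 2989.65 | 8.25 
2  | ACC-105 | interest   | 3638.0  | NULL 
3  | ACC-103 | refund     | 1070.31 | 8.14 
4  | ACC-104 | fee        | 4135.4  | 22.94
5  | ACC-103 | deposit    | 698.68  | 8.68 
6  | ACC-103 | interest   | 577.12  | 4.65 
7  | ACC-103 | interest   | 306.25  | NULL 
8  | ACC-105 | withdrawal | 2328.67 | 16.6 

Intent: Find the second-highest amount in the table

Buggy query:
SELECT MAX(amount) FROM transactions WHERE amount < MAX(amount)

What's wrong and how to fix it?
Bug: The inner MAX is an aggregate inside WHERE, which is not allowed

Fix: Compute the overall MAX in a subquery, then take MAX of rows below it

Corrected query:
SELECT MAX(amount) FROM transactions WHERE amount < (SELECT MAX(amount) FROM transactions)

Result:
MAX(amount)
-----------
3638       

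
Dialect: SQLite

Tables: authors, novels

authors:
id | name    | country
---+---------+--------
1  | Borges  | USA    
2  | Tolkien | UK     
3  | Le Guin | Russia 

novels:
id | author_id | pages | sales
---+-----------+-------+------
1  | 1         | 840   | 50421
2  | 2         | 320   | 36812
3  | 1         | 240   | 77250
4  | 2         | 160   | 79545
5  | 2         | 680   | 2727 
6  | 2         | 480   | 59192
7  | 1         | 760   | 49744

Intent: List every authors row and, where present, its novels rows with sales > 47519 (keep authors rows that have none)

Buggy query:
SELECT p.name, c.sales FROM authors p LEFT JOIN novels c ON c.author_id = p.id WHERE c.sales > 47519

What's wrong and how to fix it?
Bug: Filtering c.sales in WHERE discards the NULL rows produced by LEFT JOIN, turning it into an inner join

Fix: Put 'c.sales > 47519' in the JOIN's ON clause instead of WHERE

Corrected query:
SELECT p.name, c.sales FROM authors p LEFT JOIN novels c ON c.author_id = p.id AND c.sales > 47519

Result:
name    | sales
--------+------
Borges  | 49744
Borges  | 50421
Borges  | 77250
Tolkien | 59192
Tolkien | 79545
Le Guin | NULL 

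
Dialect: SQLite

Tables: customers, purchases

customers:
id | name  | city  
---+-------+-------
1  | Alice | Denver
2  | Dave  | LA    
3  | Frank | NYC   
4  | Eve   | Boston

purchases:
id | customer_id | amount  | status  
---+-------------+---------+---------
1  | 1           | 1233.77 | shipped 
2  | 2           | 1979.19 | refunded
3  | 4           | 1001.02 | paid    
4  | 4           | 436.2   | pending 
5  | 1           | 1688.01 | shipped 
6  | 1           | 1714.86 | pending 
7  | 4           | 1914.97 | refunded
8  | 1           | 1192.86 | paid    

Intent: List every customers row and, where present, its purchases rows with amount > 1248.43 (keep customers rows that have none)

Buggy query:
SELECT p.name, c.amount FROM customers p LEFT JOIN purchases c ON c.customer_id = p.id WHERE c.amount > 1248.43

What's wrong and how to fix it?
Bug: A WHERE condition on the right-hand table after LEFT JOIN drops unmatched parents

Fix: Put 'c.amount > 1248.43' in the JOIN's ON clause instead of WHERE

Corrected query:
SELECT p.name, c.amount FROM customers p LEFT JOIN purchases c ON c.customer_id = p.id AND c.amount > 1248.43

Result:
name  | amount 
------+--------
Alice | 1688.01
Alice | 1714.86
Dave  | 1979.19
Frank | NULL   
Eve   | 1914.97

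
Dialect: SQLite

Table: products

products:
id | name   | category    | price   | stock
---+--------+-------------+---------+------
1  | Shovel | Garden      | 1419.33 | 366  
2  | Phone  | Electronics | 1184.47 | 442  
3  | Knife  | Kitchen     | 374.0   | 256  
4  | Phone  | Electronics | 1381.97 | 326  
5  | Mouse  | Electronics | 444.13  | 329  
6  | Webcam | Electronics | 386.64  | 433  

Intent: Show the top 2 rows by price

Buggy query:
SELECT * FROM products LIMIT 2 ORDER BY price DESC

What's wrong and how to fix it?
Bug: ORDER BY cannot follow LIMIT; LIMIT is the final clause

Fix: Sort with ORDER BY, then apply LIMIT

Corrected query:
SELECT * FROM products ORDER BY price DESC LIMIT 2

Result:
id | name   | category    | price   | stock
---+--------+-------------+---------+------
1  | Shovel | Garden      | 1419.33 | 366  
4  | Phone  | Electronics | 1381.97 | 326  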